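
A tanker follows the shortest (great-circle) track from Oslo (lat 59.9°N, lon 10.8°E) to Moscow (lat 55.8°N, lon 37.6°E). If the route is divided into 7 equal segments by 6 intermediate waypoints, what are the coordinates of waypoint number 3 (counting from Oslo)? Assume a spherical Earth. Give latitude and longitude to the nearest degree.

≈ lat 59°N, lon 23°E

Write both endpoints as unit vectors p₁, p₂ with components (cos φ cos λ, cos φ sin λ, sin φ).
The central angle between the endpoints is δ = arccos(p₁·p₂) ≈ 0.257 rad (14.7°).
Interpolate at f = 3/7 with slerp weights a = sin((1−f)δ)/sin δ ≈ 0.576, b = sin(fδ)/sin δ ≈ 0.432.
p = a·p₁ + b·p₂ ≈ (0.476, 0.202, 0.856); φ = arcsin(p_z) ≈ 58.84°, λ = atan2(p_y, p_x) ≈ 23.03°.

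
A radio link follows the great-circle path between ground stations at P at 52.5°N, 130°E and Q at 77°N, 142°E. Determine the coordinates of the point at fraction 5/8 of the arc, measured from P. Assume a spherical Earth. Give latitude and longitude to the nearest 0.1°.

≈ 67.9°N, 134.5°E

Write both endpoints as unit vectors p₁, p₂ with components (cos φ cos λ, cos φ sin λ, sin φ).
The central angle between the endpoints is δ = arccos(p₁·p₂) ≈ 0.435 rad (24.9°).
Interpolate at f = 5/8 with slerp weights a = sin((1−f)δ)/sin δ ≈ 0.385, b = sin(fδ)/sin δ ≈ 0.637.
p = a·p₁ + b·p₂ ≈ (-0.264, 0.268, 0.927); φ = arcsin(p_z) ≈ 67.91°, λ = atan2(p_y, p_x) ≈ 134.55°.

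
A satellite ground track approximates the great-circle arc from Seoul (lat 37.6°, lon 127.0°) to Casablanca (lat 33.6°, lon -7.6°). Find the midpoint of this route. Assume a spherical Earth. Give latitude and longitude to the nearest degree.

≈ lat 62°, lon 56°

Convert each endpoint to a unit vector on the sphere (x = cos φ cos λ, y = cos φ sin λ, z = sin φ).
The central angle between the endpoints is δ = arccos(p₁·p₂) ≈ 1.697 rad (97.2°).
Interpolate at f = 1/2 with slerp weights a = sin((1−f)δ)/sin δ ≈ 0.756, b = sin(fδ)/sin δ ≈ 0.756.
p = a·p₁ + b·p₂ ≈ (0.264, 0.395, 0.880); φ = arcsin(p_z) ≈ 61.63°, λ = atan2(p_y, p_x) ≈ 56.28°.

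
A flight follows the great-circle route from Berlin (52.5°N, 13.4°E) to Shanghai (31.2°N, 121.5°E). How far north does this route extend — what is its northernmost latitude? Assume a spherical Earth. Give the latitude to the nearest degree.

≈ 59°N

The great circle lies in the plane with unit normal n̂ = (p₁ × p₂)/|p₁ × p₂|.
Here n̂_z ≈ +0.511; the vertex latitude is φ_max = arccos|n̂_z| ≈ 59.3°.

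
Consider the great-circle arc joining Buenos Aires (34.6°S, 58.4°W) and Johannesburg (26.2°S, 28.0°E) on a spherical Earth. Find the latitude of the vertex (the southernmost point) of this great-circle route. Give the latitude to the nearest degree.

The great circle lies in the plane with unit normal n̂ = (p₁ × p₂)/|p₁ × p₂|.
Here n̂_z ≈ +0.772; the vertex latitude is φ_max = arccos|n̂_z| ≈ 39.5°.
Check via Clairaut: cos φ_max = |cos φ₁| · sin C = cos(34.6°)·sin(110.3°) ≈ 0.772, again giving ≈ 39.5°.

≈ 39°S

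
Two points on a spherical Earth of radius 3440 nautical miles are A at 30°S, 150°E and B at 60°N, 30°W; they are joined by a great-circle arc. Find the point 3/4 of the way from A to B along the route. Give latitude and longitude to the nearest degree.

Write both endpoints as unit vectors p₁, p₂ with components (cos φ cos λ, cos φ sin λ, sin φ).
The central angle between the endpoints is δ = arccos(p₁·p₂) ≈ 2.618 rad (150.0°).
Interpolate at f = 3/4 with slerp weights a = sin((1−f)δ)/sin δ ≈ 1.218, b = sin(fδ)/sin δ ≈ 1.848.
p = a·p₁ + b·p₂ ≈ (-0.113, 0.065, 0.991); φ = arcsin(p_z) ≈ 82.50°, λ = atan2(p_y, p_x) ≈ 150.00°.

≈ 82°N, 150°E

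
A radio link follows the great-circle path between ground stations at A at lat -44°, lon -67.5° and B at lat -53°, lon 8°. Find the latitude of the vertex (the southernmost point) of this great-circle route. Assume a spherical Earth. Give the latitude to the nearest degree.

The great circle lies in the plane with unit normal n̂ = (p₁ × p₂)/|p₁ × p₂|.
Here n̂_z ≈ +0.560; the vertex latitude is φ_max = arccos|n̂_z| ≈ 55.9°.
Check via Clairaut: cos φ_max = |cos φ₁| · sin C = cos(44.0°)·sin(128.9°) ≈ 0.560, again giving ≈ 55.9°.

≈ -56°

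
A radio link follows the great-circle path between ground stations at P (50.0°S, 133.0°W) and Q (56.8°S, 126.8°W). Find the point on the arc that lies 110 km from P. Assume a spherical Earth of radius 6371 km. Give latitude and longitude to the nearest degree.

Convert each endpoint to a unit vector on the sphere (x = cos φ cos λ, y = cos φ sin λ, z = sin φ).
The central angle between the endpoints is δ = arccos(p₁·p₂) ≈ 0.135 rad (7.7°). The total great-circle distance is δ·R ≈ 0.135 × 6371 ≈ 860 km, so the target fraction is f = 110/860 ≈ 0.128.
Interpolate at f ≈ 0.128 with slerp weights a = sin((1−f)δ)/sin δ ≈ 0.873, b = sin(fδ)/sin δ ≈ 0.128.
p = a·p₁ + b·p₂ ≈ (-0.425, -0.467, -0.776); φ = arcsin(p_z) ≈ -50.89°, λ = atan2(p_y, p_x) ≈ -132.31°.

≈ (51°S, 132°W)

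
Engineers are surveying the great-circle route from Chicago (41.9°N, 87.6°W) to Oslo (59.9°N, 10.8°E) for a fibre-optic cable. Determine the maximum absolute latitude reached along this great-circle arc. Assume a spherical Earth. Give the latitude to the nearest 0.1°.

The great circle lies in the plane with unit normal n̂ = (p₁ × p₂)/|p₁ × p₂|.
Here n̂_z ≈ +0.433; the vertex latitude is φ_max = arccos|n̂_z| ≈ 64.3°.
Check via Clairaut: cos φ_max = |cos φ₁| · sin C = cos(41.9°)·sin(35.6°) ≈ 0.433, again giving ≈ 64.3°.

≈ 64.3°N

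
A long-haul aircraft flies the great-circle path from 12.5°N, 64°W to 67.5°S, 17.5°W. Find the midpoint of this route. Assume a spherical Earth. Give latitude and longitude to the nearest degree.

≈ 29°S, 51°W

Write both endpoints as unit vectors p₁, p₂ with components (cos φ cos λ, cos φ sin λ, sin φ).
The central angle between the endpoints is δ = arccos(p₁·p₂) ≈ 1.514 rad (86.7°).
Interpolate at f = 1/2 with slerp weights a = sin((1−f)δ)/sin δ ≈ 0.688, b = sin(fδ)/sin δ ≈ 0.688.
p = a·p₁ + b·p₂ ≈ (0.545, -0.683, -0.487); φ = arcsin(p_z) ≈ -29.11°, λ = atan2(p_y, p_x) ≈ -51.38°.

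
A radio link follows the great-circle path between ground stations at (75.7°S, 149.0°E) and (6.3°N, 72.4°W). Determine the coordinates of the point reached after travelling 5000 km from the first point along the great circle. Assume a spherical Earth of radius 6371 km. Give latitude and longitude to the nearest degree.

Convert each endpoint to a unit vector on the sphere (x = cos φ cos λ, y = cos φ sin λ, z = sin φ).
The central angle between the endpoints is δ = arccos(p₁·p₂) ≈ 1.866 rad (106.9°). The total great-circle distance is δ·R ≈ 1.866 × 6371 ≈ 11885 km, so the target fraction is f = 5000/11885 ≈ 0.421.
Interpolate at f ≈ 0.421 with slerp weights a = sin((1−f)δ)/sin δ ≈ 0.922, b = sin(fδ)/sin δ ≈ 0.739.
p = a·p₁ + b·p₂ ≈ (0.027, -0.582, -0.812); φ = arcsin(p_z) ≈ -54.34°, λ = atan2(p_y, p_x) ≈ -87.37°.

≈ (54°S, 87°W)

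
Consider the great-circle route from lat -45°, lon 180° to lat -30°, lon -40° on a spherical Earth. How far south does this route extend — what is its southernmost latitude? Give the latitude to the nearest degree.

≈ -67°

The great circle lies in the plane with unit normal n̂ = (p₁ × p₂)/|p₁ × p₂|.
Here n̂_z ≈ +0.396; the vertex latitude is φ_max = arccos|n̂_z| ≈ 66.7°.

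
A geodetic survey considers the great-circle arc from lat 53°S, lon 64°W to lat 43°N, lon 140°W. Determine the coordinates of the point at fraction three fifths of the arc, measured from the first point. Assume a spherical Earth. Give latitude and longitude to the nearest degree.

The haversine formula gives a central angle δ ≈ 2.024 rad (116.0°) between the endpoints.
Interpolate at f = 3/5 with slerp weights a = sin((1−f)δ)/sin δ ≈ 0.806, b = sin(fδ)/sin δ ≈ 1.043.
p = a·p₁ + b·p₂ ≈ (-0.372, -0.926, 0.068); φ = arcsin(p_z) ≈ 3.88°, λ = atan2(p_y, p_x) ≈ -111.87°.

≈ lat 4°N, lon 112°W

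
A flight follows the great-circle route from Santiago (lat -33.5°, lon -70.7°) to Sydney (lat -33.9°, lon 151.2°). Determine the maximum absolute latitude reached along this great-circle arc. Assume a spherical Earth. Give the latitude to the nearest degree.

The great circle lies in the plane with unit normal n̂ = (p₁ × p₂)/|p₁ × p₂|.
Here n̂_z ≈ -0.472; the vertex latitude is φ_max = arccos|n̂_z| ≈ 61.8°.
Check via Clairaut: cos φ_max = |cos φ₁| · sin C = cos(33.5°)·sin(145.5°) ≈ 0.472, again giving ≈ 61.8°.

≈ -62°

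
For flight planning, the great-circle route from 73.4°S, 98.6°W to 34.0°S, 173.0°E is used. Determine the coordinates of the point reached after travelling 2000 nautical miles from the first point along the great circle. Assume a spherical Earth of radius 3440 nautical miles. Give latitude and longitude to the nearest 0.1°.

Write both endpoints as unit vectors p₁, p₂ with components (cos φ cos λ, cos φ sin λ, sin φ).
The central angle between the endpoints is δ = arccos(p₁·p₂) ≈ 0.997 rad (57.1°). The total great-circle distance is δ·R ≈ 0.997 × 3440 ≈ 3431 nmi, so the target fraction is f = 2000/3431 ≈ 0.583.
Interpolate at f ≈ 0.583 with slerp weights a = sin((1−f)δ)/sin δ ≈ 0.481, b = sin(fδ)/sin δ ≈ 0.654.
p = a·p₁ + b·p₂ ≈ (-0.558, -0.070, -0.827); φ = arcsin(p_z) ≈ -55.75°, λ = atan2(p_y, p_x) ≈ -172.87°.

≈ 55.7°S, 172.9°W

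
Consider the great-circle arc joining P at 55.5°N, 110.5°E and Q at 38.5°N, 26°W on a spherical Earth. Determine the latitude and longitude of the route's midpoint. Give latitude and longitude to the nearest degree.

Convert each endpoint to a unit vector on the sphere (x = cos φ cos λ, y = cos φ sin λ, z = sin φ).
The central angle between the endpoints is δ = arccos(p₁·p₂) ≈ 1.378 rad (79.0°).
Interpolate at f = 1/2 with slerp weights a = sin((1−f)δ)/sin δ ≈ 0.648, b = sin(fδ)/sin δ ≈ 0.648.
p = a·p₁ + b·p₂ ≈ (0.327, 0.121, 0.937); φ = arcsin(p_z) ≈ 69.58°, λ = atan2(p_y, p_x) ≈ 20.36°.

≈ 70°N, 20°E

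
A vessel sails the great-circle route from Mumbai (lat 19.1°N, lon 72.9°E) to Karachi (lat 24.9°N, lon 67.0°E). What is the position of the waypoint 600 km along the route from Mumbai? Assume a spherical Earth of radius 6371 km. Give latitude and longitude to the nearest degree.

≈ lat 23°N, lon 69°E

Write both endpoints as unit vectors p₁, p₂ with components (cos φ cos λ, cos φ sin λ, sin φ).
The central angle between the endpoints is δ = arccos(p₁·p₂) ≈ 0.139 rad (8.0°). The total great-circle distance is δ·R ≈ 0.139 × 6371 ≈ 886 km, so the target fraction is f = 600/886 ≈ 0.677.
Interpolate at f ≈ 0.677 with slerp weights a = sin((1−f)δ)/sin δ ≈ 0.324, b = sin(fδ)/sin δ ≈ 0.678.
p = a·p₁ + b·p₂ ≈ (0.330, 0.859, 0.392); φ = arcsin(p_z) ≈ 23.05°, λ = atan2(p_y, p_x) ≈ 68.96°.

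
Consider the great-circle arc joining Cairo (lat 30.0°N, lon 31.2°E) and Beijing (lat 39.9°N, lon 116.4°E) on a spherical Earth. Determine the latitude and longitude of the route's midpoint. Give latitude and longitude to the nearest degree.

Write both endpoints as unit vectors p₁, p₂ with components (cos φ cos λ, cos φ sin λ, sin φ).
The central angle between the endpoints is δ = arccos(p₁·p₂) ≈ 1.185 rad (67.9°).
Interpolate at f = 1/2 with slerp weights a = sin((1−f)δ)/sin δ ≈ 0.603, b = sin(fδ)/sin δ ≈ 0.603.
p = a·p₁ + b·p₂ ≈ (0.241, 0.685, 0.688); φ = arcsin(p_z) ≈ 43.47°, λ = atan2(p_y, p_x) ≈ 70.61°.

≈ lat 43°N, lon 71°E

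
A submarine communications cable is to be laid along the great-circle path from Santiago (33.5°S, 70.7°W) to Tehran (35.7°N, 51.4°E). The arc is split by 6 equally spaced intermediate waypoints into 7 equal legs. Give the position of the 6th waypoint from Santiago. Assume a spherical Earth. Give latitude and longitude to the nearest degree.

Convert each endpoint to a unit vector on the sphere (x = cos φ cos λ, y = cos φ sin λ, z = sin φ).
The central angle between the endpoints is δ = arccos(p₁·p₂) ≈ 2.321 rad (133.0°).
Interpolate at f = 6/7 with slerp weights a = sin((1−f)δ)/sin δ ≈ 0.445, b = sin(fδ)/sin δ ≈ 1.249.
p = a·p₁ + b·p₂ ≈ (0.755, 0.442, 0.483); φ = arcsin(p_z) ≈ 28.89°, λ = atan2(p_y, p_x) ≈ 30.35°.

≈ 29°N, 30°E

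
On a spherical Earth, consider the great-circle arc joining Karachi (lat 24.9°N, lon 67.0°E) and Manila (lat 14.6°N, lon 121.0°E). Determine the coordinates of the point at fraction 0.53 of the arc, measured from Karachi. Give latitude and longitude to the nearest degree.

Convert each endpoint to a unit vector on the sphere (x = cos φ cos λ, y = cos φ sin λ, z = sin φ).
The central angle between the endpoints is δ = arccos(p₁·p₂) ≈ 0.899 rad (51.5°).
Interpolate at f = 0.53 with slerp weights a = sin((1−f)δ)/sin δ ≈ 0.524, b = sin(fδ)/sin δ ≈ 0.586.
p = a·p₁ + b·p₂ ≈ (-0.106, 0.924, 0.368); φ = arcsin(p_z) ≈ 21.61°, λ = atan2(p_y, p_x) ≈ 96.57°.

≈ lat 22°N, lon 97°E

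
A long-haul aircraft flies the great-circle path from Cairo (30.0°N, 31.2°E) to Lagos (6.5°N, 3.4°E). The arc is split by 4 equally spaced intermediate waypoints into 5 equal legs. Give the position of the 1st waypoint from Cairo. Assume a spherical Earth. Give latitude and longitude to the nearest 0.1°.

Write both endpoints as unit vectors p₁, p₂ with components (cos φ cos λ, cos φ sin λ, sin φ).
The central angle between the endpoints is δ = arccos(p₁·p₂) ≈ 0.613 rad (35.1°).
Interpolate at f = 1/5 with slerp weights a = sin((1−f)δ)/sin δ ≈ 0.819, b = sin(fδ)/sin δ ≈ 0.213.
p = a·p₁ + b·p₂ ≈ (0.817, 0.380, 0.433); φ = arcsin(p_z) ≈ 25.68°, λ = atan2(p_y, p_x) ≈ 24.92°.

≈ 25.7°N, 24.9°E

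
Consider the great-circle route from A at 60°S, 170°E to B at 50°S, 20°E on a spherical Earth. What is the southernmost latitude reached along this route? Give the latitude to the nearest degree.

The great circle lies in the plane with unit normal n̂ = (p₁ × p₂)/|p₁ × p₂|.
Here n̂_z ≈ -0.174; the vertex latitude is φ_max = arccos|n̂_z| ≈ 80.0°.
Check via Clairaut: cos φ_max = |cos φ₁| · sin C = cos(60.0°)·sin(159.6°) ≈ 0.174, again giving ≈ 80.0°.

≈ 80°S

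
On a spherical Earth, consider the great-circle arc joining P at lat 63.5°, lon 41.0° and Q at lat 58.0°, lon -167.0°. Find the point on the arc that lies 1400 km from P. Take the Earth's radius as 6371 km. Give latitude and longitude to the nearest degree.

≈ lat 75°, lon 56°

Write both endpoints as unit vectors p₁, p₂ with components (cos φ cos λ, cos φ sin λ, sin φ).
The central angle between the endpoints is δ = arccos(p₁·p₂) ≈ 0.988 rad (56.6°). The total great-circle distance is δ·R ≈ 0.988 × 6371 ≈ 6296 km, so the target fraction is f = 1400/6296 ≈ 0.222.
Interpolate at f ≈ 0.222 with slerp weights a = sin((1−f)δ)/sin δ ≈ 0.832, b = sin(fδ)/sin δ ≈ 0.261.
p = a·p₁ + b·p₂ ≈ (0.146, 0.213, 0.966); φ = arcsin(p_z) ≈ 75.07°, λ = atan2(p_y, p_x) ≈ 55.60°.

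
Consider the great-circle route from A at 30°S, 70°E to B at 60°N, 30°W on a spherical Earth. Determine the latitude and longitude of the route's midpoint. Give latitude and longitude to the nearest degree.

Write both endpoints as unit vectors p₁, p₂ with components (cos φ cos λ, cos φ sin λ, sin φ).
The central angle between the endpoints is δ = arccos(p₁·p₂) ≈ 2.104 rad (120.5°).
Interpolate at f = 1/2 with slerp weights a = sin((1−f)δ)/sin δ ≈ 1.008, b = sin(fδ)/sin δ ≈ 1.008.
p = a·p₁ + b·p₂ ≈ (0.735, 0.568, 0.369); φ = arcsin(p_z) ≈ 21.66°, λ = atan2(p_y, p_x) ≈ 37.71°.

≈ 22°N, 38°E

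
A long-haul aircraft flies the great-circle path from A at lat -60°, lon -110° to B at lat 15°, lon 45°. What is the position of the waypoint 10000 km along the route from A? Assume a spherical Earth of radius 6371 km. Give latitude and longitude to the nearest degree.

≈ lat -25°, lon 33°

Write both endpoints as unit vectors p₁, p₂ with components (cos φ cos λ, cos φ sin λ, sin φ).
The central angle between the endpoints is δ = arccos(p₁·p₂) ≈ 2.294 rad (131.4°). The total great-circle distance is δ·R ≈ 2.294 × 6371 ≈ 14616 km, so the target fraction is f = 10000/14616 ≈ 0.684.
Interpolate at f ≈ 0.684 with slerp weights a = sin((1−f)δ)/sin δ ≈ 0.884, b = sin(fδ)/sin δ ≈ 1.334.
p = a·p₁ + b·p₂ ≈ (0.760, 0.496, -0.420); φ = arcsin(p_z) ≈ -24.86°, λ = atan2(p_y, p_x) ≈ 33.12°.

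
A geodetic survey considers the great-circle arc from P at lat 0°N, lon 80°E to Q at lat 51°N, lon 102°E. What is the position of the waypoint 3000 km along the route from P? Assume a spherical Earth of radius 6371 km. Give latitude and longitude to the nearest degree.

Convert each endpoint to a unit vector on the sphere (x = cos φ cos λ, y = cos φ sin λ, z = sin φ).
The central angle between the endpoints is δ = arccos(p₁·p₂) ≈ 0.948 rad (54.3°). The total great-circle distance is δ·R ≈ 0.948 × 6371 ≈ 6038 km, so the target fraction is f = 3000/6038 ≈ 0.497.
Interpolate at f ≈ 0.497 with slerp weights a = sin((1−f)δ)/sin δ ≈ 0.565, b = sin(fδ)/sin δ ≈ 0.559.
p = a·p₁ + b·p₂ ≈ (0.025, 0.900, 0.434); φ = arcsin(p_z) ≈ 25.73°, λ = atan2(p_y, p_x) ≈ 88.41°.

≈ lat 26°N, lon 88°E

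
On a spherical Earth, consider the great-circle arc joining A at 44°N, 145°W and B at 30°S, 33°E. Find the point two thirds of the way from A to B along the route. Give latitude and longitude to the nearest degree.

The haversine formula gives a central angle δ ≈ 2.896 rad (165.9°) between the endpoints.
Interpolate at f = 2/3 with slerp weights a = sin((1−f)δ)/sin δ ≈ 3.377, b = sin(fδ)/sin δ ≈ 3.845.
p = a·p₁ + b·p₂ ≈ (0.803, 0.420, 0.424); φ = arcsin(p_z) ≈ 25.06°, λ = atan2(p_y, p_x) ≈ 27.63°.

≈ 25°N, 28°E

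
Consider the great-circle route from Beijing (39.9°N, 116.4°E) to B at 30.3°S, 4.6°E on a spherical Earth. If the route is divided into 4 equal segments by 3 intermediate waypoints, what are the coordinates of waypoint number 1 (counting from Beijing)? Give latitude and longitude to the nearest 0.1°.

≈ 27.5°N, 81.7°E

Write both endpoints as unit vectors p₁, p₂ with components (cos φ cos λ, cos φ sin λ, sin φ).
The central angle between the endpoints is δ = arccos(p₁·p₂) ≈ 2.177 rad (124.7°).
Interpolate at f = 1/4 with slerp weights a = sin((1−f)δ)/sin δ ≈ 1.214, b = sin(fδ)/sin δ ≈ 0.630.
p = a·p₁ + b·p₂ ≈ (0.128, 0.878, 0.461); φ = arcsin(p_z) ≈ 27.46°, λ = atan2(p_y, p_x) ≈ 81.71°.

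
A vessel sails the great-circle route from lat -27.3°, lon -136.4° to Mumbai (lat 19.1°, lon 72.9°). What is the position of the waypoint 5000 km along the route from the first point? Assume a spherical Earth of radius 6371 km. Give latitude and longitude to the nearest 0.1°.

Write both endpoints as unit vectors p₁, p₂ with components (cos φ cos λ, cos φ sin λ, sin φ).
The central angle between the endpoints is δ = arccos(p₁·p₂) ≈ 2.652 rad (151.9°). The total great-circle distance is δ·R ≈ 2.652 × 6371 ≈ 16894 km, so the target fraction is f = 5000/16894 ≈ 0.296.
Interpolate at f ≈ 0.296 with slerp weights a = sin((1−f)δ)/sin δ ≈ 2.033, b = sin(fδ)/sin δ ≈ 1.502.
p = a·p₁ + b·p₂ ≈ (-0.891, 0.111, -0.441); φ = arcsin(p_z) ≈ -26.16°, λ = atan2(p_y, p_x) ≈ 172.91°.

≈ lat -26.2°, lon 172.9°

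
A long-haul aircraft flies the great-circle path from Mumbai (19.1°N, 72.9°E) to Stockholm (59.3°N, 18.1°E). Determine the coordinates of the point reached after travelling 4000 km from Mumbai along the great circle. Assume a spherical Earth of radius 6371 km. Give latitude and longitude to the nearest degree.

≈ 48°N, 47°E

Write both endpoints as unit vectors p₁, p₂ with components (cos φ cos λ, cos φ sin λ, sin φ).
The central angle between the endpoints is δ = arccos(p₁·p₂) ≈ 0.977 rad (56.0°). The total great-circle distance is δ·R ≈ 0.977 × 6371 ≈ 6225 km, so the target fraction is f = 4000/6225 ≈ 0.643.
Interpolate at f ≈ 0.643 with slerp weights a = sin((1−f)δ)/sin δ ≈ 0.413, b = sin(fδ)/sin δ ≈ 0.709.
p = a·p₁ + b·p₂ ≈ (0.459, 0.485, 0.744); φ = arcsin(p_z) ≈ 48.11°, λ = atan2(p_y, p_x) ≈ 46.62°.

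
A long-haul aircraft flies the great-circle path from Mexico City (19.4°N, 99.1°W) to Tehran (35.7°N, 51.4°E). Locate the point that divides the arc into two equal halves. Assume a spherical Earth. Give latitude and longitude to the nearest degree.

Write both endpoints as unit vectors p₁, p₂ with components (cos φ cos λ, cos φ sin λ, sin φ).
The central angle between the endpoints is δ = arccos(p₁·p₂) ≈ 2.063 rad (118.2°).
Interpolate at f = 1/2 with slerp weights a = sin((1−f)δ)/sin δ ≈ 0.974, b = sin(fδ)/sin δ ≈ 0.974.
p = a·p₁ + b·p₂ ≈ (0.348, -0.289, 0.892); φ = arcsin(p_z) ≈ 63.10°, λ = atan2(p_y, p_x) ≈ -39.69°.

≈ 63°N, 40°W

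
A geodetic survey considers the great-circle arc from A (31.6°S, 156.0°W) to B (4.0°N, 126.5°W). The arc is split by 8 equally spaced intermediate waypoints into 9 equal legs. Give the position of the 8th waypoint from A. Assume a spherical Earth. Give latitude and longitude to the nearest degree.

≈ (0°N, 129°W)

The haversine formula gives a central angle δ ≈ 0.791 rad (45.3°) between the endpoints.
Interpolate at f = 8/9 with slerp weights a = sin((1−f)δ)/sin δ ≈ 0.123, b = sin(fδ)/sin δ ≈ 0.909.
p = a·p₁ + b·p₂ ≈ (-0.636, -0.772, -0.001); φ = arcsin(p_z) ≈ -0.07°, λ = atan2(p_y, p_x) ≈ -129.47°.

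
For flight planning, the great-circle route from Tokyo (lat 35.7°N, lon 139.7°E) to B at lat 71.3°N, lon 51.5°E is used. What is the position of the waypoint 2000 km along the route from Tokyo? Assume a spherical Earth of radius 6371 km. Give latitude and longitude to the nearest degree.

Write both endpoints as unit vectors p₁, p₂ with components (cos φ cos λ, cos φ sin λ, sin φ).
The central angle between the endpoints is δ = arccos(p₁·p₂) ≈ 0.975 rad (55.9°). The total great-circle distance is δ·R ≈ 0.975 × 6371 ≈ 6214 km, so the target fraction is f = 2000/6214 ≈ 0.322.
Interpolate at f ≈ 0.322 with slerp weights a = sin((1−f)δ)/sin δ ≈ 0.742, b = sin(fδ)/sin δ ≈ 0.373.
p = a·p₁ + b·p₂ ≈ (-0.385, 0.483, 0.786); φ = arcsin(p_z) ≈ 51.84°, λ = atan2(p_y, p_x) ≈ 128.55°.

≈ lat 52°N, lon 129°E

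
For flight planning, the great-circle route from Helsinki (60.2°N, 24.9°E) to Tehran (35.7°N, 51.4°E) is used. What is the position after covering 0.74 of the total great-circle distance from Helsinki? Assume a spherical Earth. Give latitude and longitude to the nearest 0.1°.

Convert each endpoint to a unit vector on the sphere (x = cos φ cos λ, y = cos φ sin λ, z = sin φ).
The central angle between the endpoints is δ = arccos(p₁·p₂) ≈ 0.521 rad (29.8°).
Interpolate at f = 0.74 with slerp weights a = sin((1−f)δ)/sin δ ≈ 0.271, b = sin(fδ)/sin δ ≈ 0.755.
p = a·p₁ + b·p₂ ≈ (0.505, 0.536, 0.676); φ = arcsin(p_z) ≈ 42.55°, λ = atan2(p_y, p_x) ≈ 46.72°.

≈ 42.6°N, 46.7°E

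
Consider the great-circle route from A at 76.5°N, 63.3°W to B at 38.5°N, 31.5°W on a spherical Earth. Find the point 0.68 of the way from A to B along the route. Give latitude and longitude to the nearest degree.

Write both endpoints as unit vectors p₁, p₂ with components (cos φ cos λ, cos φ sin λ, sin φ).
The central angle between the endpoints is δ = arccos(p₁·p₂) ≈ 0.707 rad (40.5°).
Interpolate at f = 0.68 with slerp weights a = sin((1−f)δ)/sin δ ≈ 0.345, b = sin(fδ)/sin δ ≈ 0.712.
p = a·p₁ + b·p₂ ≈ (0.511, -0.363, 0.779); φ = arcsin(p_z) ≈ 51.16°, λ = atan2(p_y, p_x) ≈ -35.38°.

≈ 51°N, 35°W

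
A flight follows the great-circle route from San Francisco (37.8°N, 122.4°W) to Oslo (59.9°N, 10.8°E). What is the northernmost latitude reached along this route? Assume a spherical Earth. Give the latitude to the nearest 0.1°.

The great circle lies in the plane with unit normal n̂ = (p₁ × p₂)/|p₁ × p₂|.
Here n̂_z ≈ +0.299; the vertex latitude is φ_max = arccos|n̂_z| ≈ 72.6°.

≈ 72.6°N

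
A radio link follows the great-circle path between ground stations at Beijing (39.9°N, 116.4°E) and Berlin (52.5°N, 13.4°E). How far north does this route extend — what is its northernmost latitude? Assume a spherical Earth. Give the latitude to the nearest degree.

The great circle lies in the plane with unit normal n̂ = (p₁ × p₂)/|p₁ × p₂|.
Here n̂_z ≈ -0.497; the vertex latitude is φ_max = arccos|n̂_z| ≈ 60.2°.
Check via Clairaut: cos φ_max = |cos φ₁| · sin C = cos(39.9°)·sin(40.4°) ≈ 0.497, again giving ≈ 60.2°.

≈ 60°N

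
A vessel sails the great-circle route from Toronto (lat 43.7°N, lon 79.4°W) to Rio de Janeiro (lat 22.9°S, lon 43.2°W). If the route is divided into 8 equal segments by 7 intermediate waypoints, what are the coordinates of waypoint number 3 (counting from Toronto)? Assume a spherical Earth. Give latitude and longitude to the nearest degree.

≈ lat 19°N, lon 63°W

Write both endpoints as unit vectors p₁, p₂ with components (cos φ cos λ, cos φ sin λ, sin φ).
The central angle between the endpoints is δ = arccos(p₁·p₂) ≈ 1.299 rad (74.4°).
Interpolate at f = 3/8 with slerp weights a = sin((1−f)δ)/sin δ ≈ 0.753, b = sin(fδ)/sin δ ≈ 0.486.
p = a·p₁ + b·p₂ ≈ (0.426, -0.842, 0.331); φ = arcsin(p_z) ≈ 19.35°, λ = atan2(p_y, p_x) ≈ -63.13°.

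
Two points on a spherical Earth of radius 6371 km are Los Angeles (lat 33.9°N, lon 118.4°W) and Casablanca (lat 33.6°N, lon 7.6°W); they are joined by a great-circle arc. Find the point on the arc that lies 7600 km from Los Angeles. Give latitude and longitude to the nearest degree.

≈ lat 44°N, lon 27°W

Write both endpoints as unit vectors p₁, p₂ with components (cos φ cos λ, cos φ sin λ, sin φ).
The central angle between the endpoints is δ = arccos(p₁·p₂) ≈ 1.508 rad (86.4°). The total great-circle distance is δ·R ≈ 1.508 × 6371 ≈ 9605 km, so the target fraction is f = 7600/9605 ≈ 0.791.
Interpolate at f ≈ 0.791 with slerp weights a = sin((1−f)δ)/sin δ ≈ 0.310, b = sin(fδ)/sin δ ≈ 0.931.
p = a·p₁ + b·p₂ ≈ (0.646, -0.329, 0.688); φ = arcsin(p_z) ≈ 43.50°, λ = atan2(p_y, p_x) ≈ -26.98°.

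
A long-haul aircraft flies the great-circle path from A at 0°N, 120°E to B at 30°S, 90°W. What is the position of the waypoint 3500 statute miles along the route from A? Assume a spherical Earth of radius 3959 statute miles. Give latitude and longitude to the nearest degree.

Convert each endpoint to a unit vector on the sphere (x = cos φ cos λ, y = cos φ sin λ, z = sin φ).
The central angle between the endpoints is δ = arccos(p₁·p₂) ≈ 2.419 rad (138.6°). The total great-circle distance is δ·R ≈ 2.419 × 3959 ≈ 9576 mi, so the target fraction is f = 3500/9576 ≈ 0.365.
Interpolate at f ≈ 0.365 with slerp weights a = sin((1−f)δ)/sin δ ≈ 1.511, b = sin(fδ)/sin δ ≈ 1.169.
p = a·p₁ + b·p₂ ≈ (-0.755, 0.296, -0.585); φ = arcsin(p_z) ≈ -35.77°, λ = atan2(p_y, p_x) ≈ 158.61°.

≈ 36°S, 159°E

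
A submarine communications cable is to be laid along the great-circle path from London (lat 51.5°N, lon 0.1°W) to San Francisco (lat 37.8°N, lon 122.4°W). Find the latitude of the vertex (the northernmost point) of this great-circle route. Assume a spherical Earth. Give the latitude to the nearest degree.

≈ 65°N

The great circle lies in the plane with unit normal n̂ = (p₁ × p₂)/|p₁ × p₂|.
Here n̂_z ≈ -0.426; the vertex latitude is φ_max = arccos|n̂_z| ≈ 64.8°.
Check via Clairaut: cos φ_max = |cos φ₁| · sin C = cos(51.5°)·sin(43.2°) ≈ 0.426, again giving ≈ 64.8°.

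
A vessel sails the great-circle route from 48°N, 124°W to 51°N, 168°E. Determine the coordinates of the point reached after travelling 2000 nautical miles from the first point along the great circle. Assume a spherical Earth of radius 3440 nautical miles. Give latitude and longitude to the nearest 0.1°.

Convert each endpoint to a unit vector on the sphere (x = cos φ cos λ, y = cos φ sin λ, z = sin φ).
The central angle between the endpoints is δ = arccos(p₁·p₂) ≈ 0.745 rad (42.7°). The total great-circle distance is δ·R ≈ 0.745 × 3440 ≈ 2562 nmi, so the target fraction is f = 2000/2562 ≈ 0.781.
Interpolate at f ≈ 0.781 with slerp weights a = sin((1−f)δ)/sin δ ≈ 0.240, b = sin(fδ)/sin δ ≈ 0.810.
p = a·p₁ + b·p₂ ≈ (-0.589, -0.027, 0.808); φ = arcsin(p_z) ≈ 53.90°, λ = atan2(p_y, p_x) ≈ -177.37°.

≈ 53.9°N, 177.4°W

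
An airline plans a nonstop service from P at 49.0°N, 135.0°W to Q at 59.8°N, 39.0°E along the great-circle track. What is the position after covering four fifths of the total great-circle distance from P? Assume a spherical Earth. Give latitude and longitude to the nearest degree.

The haversine formula gives a central angle δ ≈ 1.241 rad (71.1°) between the endpoints.
Interpolate at f = 4/5 with slerp weights a = sin((1−f)δ)/sin δ ≈ 0.260, b = sin(fδ)/sin δ ≈ 0.885.
p = a·p₁ + b·p₂ ≈ (0.226, 0.160, 0.961); φ = arcsin(p_z) ≈ 73.95°, λ = atan2(p_y, p_x) ≈ 35.31°.

≈ 74°N, 35°E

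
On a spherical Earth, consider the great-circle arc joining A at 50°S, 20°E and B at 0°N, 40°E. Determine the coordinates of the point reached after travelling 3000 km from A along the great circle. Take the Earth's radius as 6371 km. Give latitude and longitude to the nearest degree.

Write both endpoints as unit vectors p₁, p₂ with components (cos φ cos λ, cos φ sin λ, sin φ).
The central angle between the endpoints is δ = arccos(p₁·p₂) ≈ 0.922 rad (52.8°). The total great-circle distance is δ·R ≈ 0.922 × 6371 ≈ 5876 km, so the target fraction is f = 3000/5876 ≈ 0.511.
Interpolate at f ≈ 0.511 with slerp weights a = sin((1−f)δ)/sin δ ≈ 0.547, b = sin(fδ)/sin δ ≈ 0.569.
p = a·p₁ + b·p₂ ≈ (0.767, 0.486, -0.419); φ = arcsin(p_z) ≈ -24.79°, λ = atan2(p_y, p_x) ≈ 32.38°.

≈ 25°S, 32°E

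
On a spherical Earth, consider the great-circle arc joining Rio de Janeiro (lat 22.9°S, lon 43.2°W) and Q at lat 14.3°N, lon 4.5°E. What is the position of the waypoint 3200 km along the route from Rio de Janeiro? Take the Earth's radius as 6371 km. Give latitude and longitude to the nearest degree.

≈ lat 5°S, lon 20°W

Convert each endpoint to a unit vector on the sphere (x = cos φ cos λ, y = cos φ sin λ, z = sin φ).
The central angle between the endpoints is δ = arccos(p₁·p₂) ≈ 1.042 rad (59.7°). The total great-circle distance is δ·R ≈ 1.042 × 6371 ≈ 6637 km, so the target fraction is f = 3200/6637 ≈ 0.482.
Interpolate at f ≈ 0.482 with slerp weights a = sin((1−f)δ)/sin δ ≈ 0.595, b = sin(fδ)/sin δ ≈ 0.558.
p = a·p₁ + b·p₂ ≈ (0.938, -0.333, -0.094); φ = arcsin(p_z) ≈ -5.38°, λ = atan2(p_y, p_x) ≈ -19.53°.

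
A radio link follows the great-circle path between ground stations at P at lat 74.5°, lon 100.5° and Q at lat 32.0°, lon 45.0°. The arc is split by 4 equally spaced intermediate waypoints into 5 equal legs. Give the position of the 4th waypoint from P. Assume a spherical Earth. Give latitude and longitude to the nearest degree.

≈ lat 42°, lon 49°

Write both endpoints as unit vectors p₁, p₂ with components (cos φ cos λ, cos φ sin λ, sin φ).
The central angle between the endpoints is δ = arccos(p₁·p₂) ≈ 0.878 rad (50.3°).
Interpolate at f = 4/5 with slerp weights a = sin((1−f)δ)/sin δ ≈ 0.227, b = sin(fδ)/sin δ ≈ 0.840.
p = a·p₁ + b·p₂ ≈ (0.492, 0.563, 0.664); φ = arcsin(p_z) ≈ 41.58°, λ = atan2(p_y, p_x) ≈ 48.83°.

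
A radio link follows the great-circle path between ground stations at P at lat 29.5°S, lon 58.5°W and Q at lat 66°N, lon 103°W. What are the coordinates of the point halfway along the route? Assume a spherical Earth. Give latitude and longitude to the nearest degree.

≈ lat 19°N, lon 72°W

Write both endpoints as unit vectors p₁, p₂ with components (cos φ cos λ, cos φ sin λ, sin φ).
The central angle between the endpoints is δ = arccos(p₁·p₂) ≈ 1.769 rad (101.4°).
Interpolate at f = 1/2 with slerp weights a = sin((1−f)δ)/sin δ ≈ 0.789, b = sin(fδ)/sin δ ≈ 0.789.
p = a·p₁ + b·p₂ ≈ (0.287, -0.899, 0.332); φ = arcsin(p_z) ≈ 19.41°, λ = atan2(p_y, p_x) ≈ -72.30°.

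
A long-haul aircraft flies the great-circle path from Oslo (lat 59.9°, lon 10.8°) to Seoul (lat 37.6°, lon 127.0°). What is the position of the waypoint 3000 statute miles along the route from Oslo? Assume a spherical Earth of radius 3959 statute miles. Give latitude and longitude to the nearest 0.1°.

Write both endpoints as unit vectors p₁, p₂ with components (cos φ cos λ, cos φ sin λ, sin φ).
The central angle between the endpoints is δ = arccos(p₁·p₂) ≈ 1.211 rad (69.4°). The total great-circle distance is δ·R ≈ 1.211 × 3959 ≈ 4793 mi, so the target fraction is f = 3000/4793 ≈ 0.626.
Interpolate at f ≈ 0.626 with slerp weights a = sin((1−f)δ)/sin δ ≈ 0.468, b = sin(fδ)/sin δ ≈ 0.734.
p = a·p₁ + b·p₂ ≈ (-0.120, 0.509, 0.853); φ = arcsin(p_z) ≈ 58.49°, λ = atan2(p_y, p_x) ≈ 103.26°.

≈ lat 58.5°, lon 103.3°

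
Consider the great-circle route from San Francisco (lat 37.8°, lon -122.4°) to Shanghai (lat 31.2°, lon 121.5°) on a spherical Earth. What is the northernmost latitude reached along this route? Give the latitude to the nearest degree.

The great circle lies in the plane with unit normal n̂ = (p₁ × p₂)/|p₁ × p₂|.
Here n̂_z ≈ -0.607; the vertex latitude is φ_max = arccos|n̂_z| ≈ 52.6°.

≈ 53°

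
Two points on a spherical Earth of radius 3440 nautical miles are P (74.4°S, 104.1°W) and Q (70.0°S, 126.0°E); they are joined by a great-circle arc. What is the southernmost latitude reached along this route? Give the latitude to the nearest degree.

The great circle lies in the plane with unit normal n̂ = (p₁ × p₂)/|p₁ × p₂|.
Here n̂_z ≈ -0.132; the vertex latitude is φ_max = arccos|n̂_z| ≈ 82.4°.
Check via Clairaut: cos φ_max = |cos φ₁| · sin C = cos(74.4°)·sin(150.5°) ≈ 0.132, again giving ≈ 82.4°.

≈ 82°S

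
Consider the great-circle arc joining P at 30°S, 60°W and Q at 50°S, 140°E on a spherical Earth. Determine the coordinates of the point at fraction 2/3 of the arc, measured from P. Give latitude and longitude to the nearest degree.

≈ 77°S, 172°W

Write both endpoints as unit vectors p₁, p₂ with components (cos φ cos λ, cos φ sin λ, sin φ).
The central angle between the endpoints is δ = arccos(p₁·p₂) ≈ 1.711 rad (98.1°).
Interpolate at f = 2/3 with slerp weights a = sin((1−f)δ)/sin δ ≈ 0.545, b = sin(fδ)/sin δ ≈ 0.918.
p = a·p₁ + b·p₂ ≈ (-0.216, -0.030, -0.976); φ = arcsin(p_z) ≈ -77.41°, λ = atan2(p_y, p_x) ≈ -172.16°.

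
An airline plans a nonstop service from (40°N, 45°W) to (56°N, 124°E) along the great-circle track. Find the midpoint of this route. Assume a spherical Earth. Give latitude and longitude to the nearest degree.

Convert each endpoint to a unit vector on the sphere (x = cos φ cos λ, y = cos φ sin λ, z = sin φ).
The central angle between the endpoints is δ = arccos(p₁·p₂) ≈ 1.458 rad (83.5°).
Interpolate at f = 1/2 with slerp weights a = sin((1−f)δ)/sin δ ≈ 0.670, b = sin(fδ)/sin δ ≈ 0.670.
p = a·p₁ + b·p₂ ≈ (0.154, -0.052, 0.987); φ = arcsin(p_z) ≈ 80.67°, λ = atan2(p_y, p_x) ≈ -18.83°.

≈ (81°N, 19°W)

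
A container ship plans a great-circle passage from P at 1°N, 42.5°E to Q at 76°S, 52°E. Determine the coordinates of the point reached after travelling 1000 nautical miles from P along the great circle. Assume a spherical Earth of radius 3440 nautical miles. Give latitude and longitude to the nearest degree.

Write both endpoints as unit vectors p₁, p₂ with components (cos φ cos λ, cos φ sin λ, sin φ).
The central angle between the endpoints is δ = arccos(p₁·p₂) ≈ 1.347 rad (77.2°). The total great-circle distance is δ·R ≈ 1.347 × 3440 ≈ 4635 nmi, so the target fraction is f = 1000/4635 ≈ 0.216.
Interpolate at f ≈ 0.216 with slerp weights a = sin((1−f)δ)/sin δ ≈ 0.893, b = sin(fδ)/sin δ ≈ 0.294.
p = a·p₁ + b·p₂ ≈ (0.702, 0.659, -0.270); φ = arcsin(p_z) ≈ -15.64°, λ = atan2(p_y, p_x) ≈ 43.20°.

≈ 16°S, 43°E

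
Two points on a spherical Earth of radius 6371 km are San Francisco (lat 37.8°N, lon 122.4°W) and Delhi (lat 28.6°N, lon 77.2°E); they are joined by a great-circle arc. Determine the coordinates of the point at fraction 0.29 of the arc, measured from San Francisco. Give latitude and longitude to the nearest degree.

Write both endpoints as unit vectors p₁, p₂ with components (cos φ cos λ, cos φ sin λ, sin φ).
The central angle between the endpoints is δ = arccos(p₁·p₂) ≈ 1.939 rad (111.1°).
Interpolate at f = 0.29 with slerp weights a = sin((1−f)δ)/sin δ ≈ 1.052, b = sin(fδ)/sin δ ≈ 0.572.
p = a·p₁ + b·p₂ ≈ (-0.334, -0.212, 0.918); φ = arcsin(p_z) ≈ 66.68°, λ = atan2(p_y, p_x) ≈ -147.56°.

≈ lat 67°N, lon 148°W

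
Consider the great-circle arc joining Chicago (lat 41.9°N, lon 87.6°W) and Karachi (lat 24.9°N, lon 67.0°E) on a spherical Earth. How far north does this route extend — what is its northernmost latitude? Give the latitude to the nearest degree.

The great circle lies in the plane with unit normal n̂ = (p₁ × p₂)/|p₁ × p₂|.
Here n̂_z ≈ +0.307; the vertex latitude is φ_max = arccos|n̂_z| ≈ 72.1°.
Check via Clairaut: cos φ_max = |cos φ₁| · sin C = cos(41.9°)·sin(24.3°) ≈ 0.307, again giving ≈ 72.1°.

≈ 72°N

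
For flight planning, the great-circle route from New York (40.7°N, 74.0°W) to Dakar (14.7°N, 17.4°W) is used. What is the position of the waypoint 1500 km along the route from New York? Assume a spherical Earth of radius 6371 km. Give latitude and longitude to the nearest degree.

≈ (37°N, 57°W)

Write both endpoints as unit vectors p₁, p₂ with components (cos φ cos λ, cos φ sin λ, sin φ).
The central angle between the endpoints is δ = arccos(p₁·p₂) ≈ 0.965 rad (55.3°). The total great-circle distance is δ·R ≈ 0.965 × 6371 ≈ 6150 km, so the target fraction is f = 1500/6150 ≈ 0.244.
Interpolate at f ≈ 0.244 with slerp weights a = sin((1−f)δ)/sin δ ≈ 0.811, b = sin(fδ)/sin δ ≈ 0.284.
p = a·p₁ + b·p₂ ≈ (0.431, -0.673, 0.601); φ = arcsin(p_z) ≈ 36.93°, λ = atan2(p_y, p_x) ≈ -57.35°.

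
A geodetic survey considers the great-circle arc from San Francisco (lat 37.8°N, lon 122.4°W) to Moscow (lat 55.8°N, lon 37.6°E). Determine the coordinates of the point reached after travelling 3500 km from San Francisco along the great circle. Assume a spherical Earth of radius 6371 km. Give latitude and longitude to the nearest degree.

The haversine formula gives a central angle δ ≈ 1.481 rad (84.9°) between the endpoints. The total great-circle distance is δ·R ≈ 1.481 × 6371 ≈ 9436 km, so the target fraction is f = 3500/9436 ≈ 0.371.
Interpolate at f ≈ 0.371 with slerp weights a = sin((1−f)δ)/sin δ ≈ 0.806, b = sin(fδ)/sin δ ≈ 0.524.
p = a·p₁ + b·p₂ ≈ (-0.108, -0.358, 0.928); φ = arcsin(p_z) ≈ 68.05°, λ = atan2(p_y, p_x) ≈ -106.76°.

≈ lat 68°N, lon 107°W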